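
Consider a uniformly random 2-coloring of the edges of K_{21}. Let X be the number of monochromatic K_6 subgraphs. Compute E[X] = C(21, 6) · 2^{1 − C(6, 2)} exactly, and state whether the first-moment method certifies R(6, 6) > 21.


E[X] = C(21, 6) · 2^{1 − 15} = 54264 · 2^{−14} = 54264/16384.
As a reduced fraction: E[X] = 6783/2048 ≈ 3.3120117.
Is E[X] < 1? NO.
Since E[X] ≥ 1, the first-moment bound is inconclusive at n = 21; it does NOT by itself certify R(6, 6) > 21.

E[X] = 6783/2048 ≈ 3.3120117; E[X] ≥ 1; first-moment method inconclusive here.


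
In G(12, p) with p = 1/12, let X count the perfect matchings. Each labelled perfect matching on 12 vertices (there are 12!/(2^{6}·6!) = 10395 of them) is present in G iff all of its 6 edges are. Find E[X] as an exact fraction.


K_12 has 12!/(2^{6}·6!) = 10395 labelled perfect matchings.
For each such perfect matching H, let X_H = 1 if all 6 edges of H are present in G. Then P[X_H = 1] = p^{6} = (1/12)^{6} = 1/2985984.
Summing the indicators: E[X] = Σ_H E[X_H] = 10395 · p^{6} = 10395 · 1/2985984 = 385/110592.
Numerically: E[X] ≈ 0.00348126.

E[X] = 10395 · (1/12)^{6} = 385/110592 ≈ 0.00348126.


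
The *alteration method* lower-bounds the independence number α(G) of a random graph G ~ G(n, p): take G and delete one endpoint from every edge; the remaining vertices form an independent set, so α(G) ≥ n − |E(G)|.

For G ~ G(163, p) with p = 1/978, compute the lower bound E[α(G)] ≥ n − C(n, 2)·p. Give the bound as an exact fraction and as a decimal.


E[|E(G)|] = C(163, 2)·p = 13203 · (1/978) = 27/2.
E[α(G)] ≥ n − E[|E(G)|] = 163 − 27/2 = 299/2.
Numerically: ≈ 149.500000.
(This is only a lower bound; the true E[α(G)] may be larger.)

E[α(G)] ≥ 299/2 ≈ 149.500000.


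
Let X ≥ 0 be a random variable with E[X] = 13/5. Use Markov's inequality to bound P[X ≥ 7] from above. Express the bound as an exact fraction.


μ = E[X] = 13/5, a = 7.
Markov: P[X ≥ 7] ≤ μ/a = (13/5)/7 = 13/35.
Numerically: ≈ 0.371429.
(Since a = 7 > μ = 2.600000, the bound 13/35 is < 1 and informative.)

P[X ≥ 7] ≤ 13/35 ≈ 0.371429.


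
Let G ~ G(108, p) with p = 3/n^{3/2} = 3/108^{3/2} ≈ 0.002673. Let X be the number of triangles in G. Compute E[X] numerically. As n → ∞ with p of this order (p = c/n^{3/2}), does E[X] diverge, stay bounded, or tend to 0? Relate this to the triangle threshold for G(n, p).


Number of potential triangles: C(108, 3) = 204156.
Each occurs with probability p³ ≈ (0.002673)³ ≈ 1.909664e-08.
By linearity: E[X] = C(108, 3)·p³ ≈ 204156 · 1.909664e-08 ≈ 0.0039.
Since α = 3/2 > 1, p = c/n^{3/2} = o(1/n) is below the triangle threshold p ~ 1/n. Asymptotically E[X] ~ (c³/6)·n^{3(1−α)} = (3³/6)·n^{-1.5} → 0, so by Markov's inequality G has no triangles w.h.p.

E[X] ≈ 0.0039; in regime p = Θ(1/n^{3/2}) E[X] tends to 0 (below the triangle threshold p ~ 1/n).


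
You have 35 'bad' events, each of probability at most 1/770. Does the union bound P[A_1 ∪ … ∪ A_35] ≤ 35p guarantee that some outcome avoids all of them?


Union bound: P[∪_{i=1}^{35} A_i] ≤ Σ_i P[A_i] ≤ 35·p = 35·(1/770) = 1/22.
Numerically: 1/22 ≈ 0.04545.
Is 1/22 < 1? YES.
Since P[∪ A_i] ≤ 1/22 < 1, the complement has P[∩ A_i^c] ≥ 1 − 1/22 = 21/22 > 0, so some outcome avoids every A_i.

35·p = 1/22 ≈ 0.04545; existence CERTIFIED by the union bound.


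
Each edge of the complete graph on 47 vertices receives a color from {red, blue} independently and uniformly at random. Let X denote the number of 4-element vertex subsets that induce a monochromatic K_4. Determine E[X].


Let X = Σ_S X_S over the C(47, 4) = 178365 subsets S of size 4, where X_S = 1 if the K_4 on S is monochromatic.
For a fixed S, the K_4 on S has C(4, 2) = 6 edges. P[all 6 edges red] = (1/2)^6, and likewise for blue, so P[monochromatic] = 2·(1/2)^6 = 2^{1 − 6} = 1/32.
By linearity of expectation: E[X] = C(47, 4) · 2^{1 − 6} = 178365 · 1/32 = 178365/32.
Numerically: E[X] ≈ 5573.906250.

E[X] = C(47,4)·2^(1−C(4,2)) = 178365/32 ≈ 5573.906250.


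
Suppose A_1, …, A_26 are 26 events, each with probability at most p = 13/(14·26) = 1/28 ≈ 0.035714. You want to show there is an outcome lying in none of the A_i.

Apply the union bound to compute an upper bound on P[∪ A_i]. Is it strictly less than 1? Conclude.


Union bound: P[∪_{i=1}^{26} A_i] ≤ Σ_i P[A_i] ≤ 26·p = 26·(1/28) = 13/14.
Numerically: 13/14 ≈ 0.928571.
Is 13/14 < 1? YES.
Since P[∪ A_i] ≤ 13/14 < 1, the complement has P[∩ A_i^c] ≥ 1 − 13/14 = 1/14 > 0, so some outcome avoids every A_i.

26·p = 13/14 ≈ 0.928571; existence CERTIFIED by the union bound.


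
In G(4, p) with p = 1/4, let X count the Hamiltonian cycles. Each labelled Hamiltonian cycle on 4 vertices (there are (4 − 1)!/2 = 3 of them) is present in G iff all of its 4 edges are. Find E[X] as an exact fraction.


K_4 has (4 − 1)!/2 = 3 labelled Hamiltonian cycles.
For each such Hamiltonian cycle H, let X_H = 1 if all 4 edges of H are present in G. Then P[X_H = 1] = p^{4} = (1/4)^{4} = 1/256.
By linearity of expectation: E[X] = Σ_H E[X_H] = 3 · p^{4} = 3 · 1/256 = 3/256.
Numerically: E[X] ≈ 0.0117.

E[X] = 3 · (1/4)^{4} = 3/256 ≈ 0.0117.


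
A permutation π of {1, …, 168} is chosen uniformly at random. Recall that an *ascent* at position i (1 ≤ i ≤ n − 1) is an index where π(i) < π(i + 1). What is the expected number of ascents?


Write X = Σ X_I over i = 1, …, 167, with X_I the indicator of one ascent.
There are 167 indicators.
For each fixed i, the pair (π(i), π(i+1)) is a uniformly random ordered pair of distinct values from {1, …, 168}; by symmetry P[π(i) < π(i+1)] = 1/2.
By linearity: E[X] = 167 · (1/2) = (168 − 1) · (1/2) = 167/2 ≈ 83.50000.

E[X] = 167/2 = 83.50000.


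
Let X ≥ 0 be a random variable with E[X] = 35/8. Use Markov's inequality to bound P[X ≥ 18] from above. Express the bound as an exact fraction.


μ = E[X] = 35/8, a = 18.
Markov: P[X ≥ 18] ≤ μ/a = (35/8)/18 = 35/144.
Numerically: ≈ 0.2431.
(Since a = 18 > μ = 4.3750, the bound 35/144 is < 1 and informative.)

P[X ≥ 18] ≤ 35/144 ≈ 0.2431.


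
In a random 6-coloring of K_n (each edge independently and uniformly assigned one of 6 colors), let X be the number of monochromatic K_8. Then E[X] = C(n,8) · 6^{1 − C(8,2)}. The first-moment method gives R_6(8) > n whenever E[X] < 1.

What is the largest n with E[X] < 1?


We need C(n, 8) · 6^{1 − 28} < 1, i.e. C(n, 8) < 6^{28 − 1} = 1023490369077469249536.
Check values of n near the boundary:
  n = 1594: C(1594, 8) = 1015652773590544255167; 1015652773590544255167 < 1023490369077469249536? YES
  n = 1595: C(1595, 8) = 1020772636343363633895; 1020772636343363633895 < 1023490369077469249536? YES
  n = 1596: C(1596, 8) = 1025915067760710553965; 1025915067760710553965 < 1023490369077469249536? NO
The largest n with C(n, 8) < 1023490369077469249536 is n = 1595 (where E[X] = 113419181815929292655/113721152119718805504 ≈ 0.9973). Hence R_6(8) > 1595, i.e. R_6(8) ≥ 1596.

Largest n = 1595; hence R_6(8) > 1595.


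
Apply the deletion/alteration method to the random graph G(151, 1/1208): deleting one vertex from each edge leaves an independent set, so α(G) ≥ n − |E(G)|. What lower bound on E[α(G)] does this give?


E[|E(G)|] = C(151, 2)·p = 11325 · (1/1208) = 75/8.
E[α(G)] ≥ n − E[|E(G)|] = 151 − 75/8 = 1133/8.
Numerically: ≈ 141.6250.
(This is only a lower bound; the true E[α(G)] may be larger.)

E[α(G)] ≥ 1133/8 ≈ 141.6250.


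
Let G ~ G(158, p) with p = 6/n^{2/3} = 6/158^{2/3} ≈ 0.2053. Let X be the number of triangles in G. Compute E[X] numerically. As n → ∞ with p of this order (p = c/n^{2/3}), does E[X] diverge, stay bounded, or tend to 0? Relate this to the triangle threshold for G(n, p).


Number of potential triangles: C(158, 3) = 644956.
Each occurs with probability p³ ≈ (0.2053)³ ≈ 8.6524595e-03.
By linearity: E[X] = C(158, 3)·p³ ≈ 644956 · 8.6524595e-03 ≈ 5580.45570.
Since α = 2/3 < 1, p = c/n^{2/3} ≫ 1/n is above the triangle threshold p ~ 1/n. Asymptotically E[X] ~ (c³/6)·n^{3(1−α)} = (6³/6)·n^{1} → ∞; triangles are abundant w.h.p.

E[X] ≈ 5580.45570; in regime p = Θ(1/n^{2/3}) E[X] diverges (above the triangle threshold p ~ 1/n).


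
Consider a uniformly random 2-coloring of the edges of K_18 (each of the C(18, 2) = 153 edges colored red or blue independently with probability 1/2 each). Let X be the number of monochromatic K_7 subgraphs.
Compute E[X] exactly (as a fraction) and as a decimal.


Let X = Σ_S X_S over the C(18, 7) = 31824 subsets S of size 7, where X_S = 1 if the K_7 on S is monochromatic.
For a fixed S, the K_7 on S has C(7, 2) = 21 edges. P[all 21 edges red] = (1/2)^21, and likewise for blue, so P[monochromatic] = 2·(1/2)^21 = 2^{1 − 21} = 1/1048576.
By linearity: E[X] = C(18, 7) · 2^{1 − 21} = 31824 · 1/1048576 = 1989/65536.
Numerically: E[X] ≈ 0.030.

E[X] = C(18,7)·2^(1−C(7,2)) = 1989/65536 ≈ 0.030.


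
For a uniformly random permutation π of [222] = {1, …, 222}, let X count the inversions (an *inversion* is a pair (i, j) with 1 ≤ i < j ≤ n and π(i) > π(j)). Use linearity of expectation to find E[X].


Write X = Σ X_I over the C(222, 2) = 24531 pairs i < j, with X_I the indicator of one inversion.
There are 24531 indicators.
For each fixed pair i < j, the values π(i) and π(j) are two distinct elements of {1, …, 222} in uniformly random order; by symmetry P[π(i) > π(j)] = 1/2.
By linearity: E[X] = 24531 · (1/2) = C(222, 2) · (1/2) = 24531/2 = 24531/2 ≈ 12265.50000.

E[X] = 24531/2 = 12265.50000.


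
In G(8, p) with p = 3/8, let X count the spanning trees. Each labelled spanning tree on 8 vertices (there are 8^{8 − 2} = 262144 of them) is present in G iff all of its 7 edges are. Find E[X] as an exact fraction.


K_8 has 8^{8 − 2} = 262144 labelled spanning trees.
For each such spanning tree H, let X_H = 1 if all 7 edges of H are present in G. Then P[X_H = 1] = p^{7} = (3/8)^{7} = 2187/2097152.
By linearity: E[X] = Σ_H E[X_H] = 262144 · p^{7} = 262144 · 2187/2097152 = 2187/8.
Numerically: E[X] ≈ 273.4.

E[X] = 262144 · (3/8)^{7} = 2187/8 ≈ 273.4.


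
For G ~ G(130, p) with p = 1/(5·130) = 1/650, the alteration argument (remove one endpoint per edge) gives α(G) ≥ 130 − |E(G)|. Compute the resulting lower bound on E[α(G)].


E[|E(G)|] = C(130, 2)·p = 8385 · (1/650) = 129/10.
E[α(G)] ≥ n − E[|E(G)|] = 130 − 129/10 = 1171/10.
Numerically: ≈ 117.1000.
(This is only a lower bound; the true E[α(G)] may be larger.)

E[α(G)] ≥ 1171/10 ≈ 117.1000.


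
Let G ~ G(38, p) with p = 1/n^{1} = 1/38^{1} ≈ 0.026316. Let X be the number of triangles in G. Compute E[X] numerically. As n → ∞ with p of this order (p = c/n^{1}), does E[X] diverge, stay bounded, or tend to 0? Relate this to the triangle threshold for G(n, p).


Number of potential triangles: C(38, 3) = 8436.
Each occurs with probability p³ ≈ (0.026316)³ ≈ 1.8224231e-05.
By linearity: E[X] = C(38, 3)·p³ ≈ 8436 · 1.8224231e-05 ≈ 0.15374.
Here α = 1, so p = 1/n is exactly at the triangle threshold p ~ 1/n. Asymptotically E[X] → c³/6 = 1³/6 = 1/6 ≈ 0.16667, a bounded constant. In this regime the triangle count is asymptotically Poisson(c³/6).

E[X] ≈ 0.15374; in regime p = Θ(1/n^{1}) E[X] stays bounded (at the triangle threshold p ~ 1/n).


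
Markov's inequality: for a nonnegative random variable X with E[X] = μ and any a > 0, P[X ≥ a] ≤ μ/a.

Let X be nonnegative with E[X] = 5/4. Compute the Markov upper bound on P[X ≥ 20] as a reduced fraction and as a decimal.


μ = E[X] = 5/4, a = 20.
Markov: P[X ≥ 20] ≤ μ/a = (5/4)/20 = 1/16.
Numerically: ≈ 0.06250.
(Since a = 20 > μ = 1.25000, the bound 1/16 is < 1 and informative.)

P[X ≥ 20] ≤ 1/16 ≈ 0.06250.


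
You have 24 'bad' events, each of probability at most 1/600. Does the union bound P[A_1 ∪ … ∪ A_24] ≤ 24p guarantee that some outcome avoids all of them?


Union bound: P[∪_{i=1}^{24} A_i] ≤ Σ_i P[A_i] ≤ 24·p = 24·(1/600) = 1/25.
Numerically: 1/25 ≈ 0.040.
Is 1/25 < 1? YES.
Since P[∪ A_i] ≤ 1/25 < 1, the complement has P[∩ A_i^c] ≥ 1 − 1/25 = 24/25 > 0, so some outcome avoids every A_i.

24·p = 1/25 ≈ 0.040; existence CERTIFIED by the union bound.


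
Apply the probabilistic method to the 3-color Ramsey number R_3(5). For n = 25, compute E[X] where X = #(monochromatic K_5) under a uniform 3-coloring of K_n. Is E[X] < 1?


E[X] = C(25, 5) · 3^{1 − 10} = 53130 · 3^{−9} = 53130/19683.
As a reduced fraction: E[X] = 17710/6561 ≈ 2.6992836.
Is E[X] < 1? NO.
Since E[X] ≥ 1, the first-moment bound is inconclusive at n = 25; it does NOT by itself certify R_3(5) > 25.

E[X] = 17710/6561 ≈ 2.6992836; E[X] ≥ 1; first-moment method inconclusive here.


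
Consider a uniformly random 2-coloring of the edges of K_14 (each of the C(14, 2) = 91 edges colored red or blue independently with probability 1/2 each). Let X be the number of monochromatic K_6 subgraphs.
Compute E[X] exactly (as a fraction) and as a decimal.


Let X = Σ_S X_S over the C(14, 6) = 3003 subsets S of size 6, where X_S = 1 if the K_6 on S is monochromatic.
For a fixed S, the K_6 on S has C(6, 2) = 15 edges. P[all 15 edges red] = (1/2)^15, and likewise for blue, so P[monochromatic] = 2·(1/2)^15 = 2^{1 − 15} = 1/16384.
Summing: E[X] = C(14, 6) · 2^{1 − 15} = 3003 · 1/16384 = 3003/16384.
Numerically: E[X] ≈ 0.1833.

E[X] = C(14,6)·2^(1−C(6,2)) = 3003/16384 ≈ 0.1833.


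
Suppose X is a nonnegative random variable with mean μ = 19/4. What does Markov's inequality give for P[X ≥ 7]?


μ = E[X] = 19/4, a = 7.
Markov: P[X ≥ 7] ≤ μ/a = (19/4)/7 = 19/28.
Numerically: ≈ 0.67857.
(Since a = 7 > μ = 4.75000, the bound 19/28 is < 1 and informative.)

P[X ≥ 7] ≤ 19/28 ≈ 0.67857.


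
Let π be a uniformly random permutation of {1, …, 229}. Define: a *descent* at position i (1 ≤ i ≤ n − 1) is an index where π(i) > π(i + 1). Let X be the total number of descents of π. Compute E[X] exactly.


Write X = Σ X_I over i = 1, …, 228, with X_I the indicator of one descent.
There are 228 indicators.
For each fixed i, the pair (π(i), π(i+1)) is a uniformly random ordered pair of distinct values from {1, …, 229}; by symmetry P[π(i) > π(i+1)] = 1/2.
By linearity: E[X] = 228 · (1/2) = (229 − 1) · (1/2) = 114 ≈ 114.000.

E[X] = 114 = 114.000.


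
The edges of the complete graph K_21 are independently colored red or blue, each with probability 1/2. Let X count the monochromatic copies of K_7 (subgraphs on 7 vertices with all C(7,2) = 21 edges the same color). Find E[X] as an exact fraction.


Let X = Σ_S X_S over the C(21, 7) = 116280 subsets S of size 7, where X_S = 1 if the K_7 on S is monochromatic.
For a fixed S, the K_7 on S has C(7, 2) = 21 edges. P[all 21 edges red] = (1/2)^21, and likewise for blue, so P[monochromatic] = 2·(1/2)^21 = 2^{1 − 21} = 1/1048576.
By linearity of expectation: E[X] = C(21, 7) · 2^{1 − 21} = 116280 · 1/1048576 = 14535/131072.
Numerically: E[X] ≈ 0.1109.

E[X] = C(21,7)·2^(1−C(7,2)) = 14535/131072 ≈ 0.1109.


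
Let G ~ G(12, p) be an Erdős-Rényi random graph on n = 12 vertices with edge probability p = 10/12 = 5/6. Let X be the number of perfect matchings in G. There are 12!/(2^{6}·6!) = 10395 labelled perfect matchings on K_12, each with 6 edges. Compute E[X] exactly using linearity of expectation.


K_12 has 12!/(2^{6}·6!) = 10395 labelled perfect matchings.
For each such perfect matching H, let X_H = 1 if all 6 edges of H are present in G. Then P[X_H = 1] = p^{6} = (5/6)^{6} = 15625/46656.
By linearity: E[X] = Σ_H E[X_H] = 10395 · p^{6} = 10395 · 15625/46656 = 6015625/1728.
Numerically: E[X] ≈ 3481.3.

E[X] = 10395 · (5/6)^{6} = 6015625/1728 ≈ 3481.3.


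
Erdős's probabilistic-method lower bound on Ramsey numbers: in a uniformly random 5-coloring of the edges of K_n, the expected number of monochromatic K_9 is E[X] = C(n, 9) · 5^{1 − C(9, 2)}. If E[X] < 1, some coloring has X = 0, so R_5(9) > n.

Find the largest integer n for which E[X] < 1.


We need C(n, 9) · 5^{1 − 36} < 1, i.e. C(n, 9) < 5^{36 − 1} = 2910383045673370361328125.
Check values of n near the boundary:
  n = 2170: C(2170, 9) = 2891746779868845075610510; 2891746779868845075610510 < 2910383045673370361328125? YES
  n = 2171: C(2171, 9) = 2903784578674959601827205; 2903784578674959601827205 < 2910383045673370361328125? YES
  n = 2172: C(2172, 9) = 2915866900084148060642020; 2915866900084148060642020 < 2910383045673370361328125? NO
The largest n with C(n, 9) < 2910383045673370361328125 is n = 2171 (where E[X] = 580756915734991920365441/582076609134674072265625 ≈ 0.99773). Hence R_5(9) > 2171, i.e. R_5(9) ≥ 2172.

Largest n = 2171; hence R_5(9) > 2171.


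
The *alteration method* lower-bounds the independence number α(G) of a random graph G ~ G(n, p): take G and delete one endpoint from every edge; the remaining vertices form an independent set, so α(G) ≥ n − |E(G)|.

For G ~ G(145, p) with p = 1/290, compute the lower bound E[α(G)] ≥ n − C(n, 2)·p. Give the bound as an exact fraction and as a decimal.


E[|E(G)|] = C(145, 2)·p = 10440 · (1/290) = 36.
E[α(G)] ≥ n − E[|E(G)|] = 145 − 36 = 109.
Numerically: ≈ 109.000000.
(This is only a lower bound; the true E[α(G)] may be larger.)

E[α(G)] ≥ 109 ≈ 109.000000.


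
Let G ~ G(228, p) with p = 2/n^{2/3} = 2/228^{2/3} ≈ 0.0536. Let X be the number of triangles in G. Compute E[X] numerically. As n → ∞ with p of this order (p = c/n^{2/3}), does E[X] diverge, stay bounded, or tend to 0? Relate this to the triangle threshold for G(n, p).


Number of potential triangles: C(228, 3) = 1949476.
Each occurs with probability p³ ≈ (0.0536)³ ≈ 1.53894e-04.
By linearity: E[X] = C(228, 3)·p³ ≈ 1949476 · 1.53894e-04 ≈ 300.012.
Since α = 2/3 < 1, p = c/n^{2/3} ≫ 1/n is above the triangle threshold p ~ 1/n. Asymptotically E[X] ~ (c³/6)·n^{3(1−α)} = (2³/6)·n^{1} → ∞; triangles are abundant w.h.p.

E[X] ≈ 300.012; in regime p = Θ(1/n^{2/3}) E[X] diverges (above the triangle threshold p ~ 1/n).


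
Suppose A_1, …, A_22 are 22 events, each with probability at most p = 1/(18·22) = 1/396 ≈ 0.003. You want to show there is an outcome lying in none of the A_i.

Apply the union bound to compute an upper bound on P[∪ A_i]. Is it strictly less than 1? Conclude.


Union bound: P[∪_{i=1}^{22} A_i] ≤ Σ_i P[A_i] ≤ 22·p = 22·(1/396) = 1/18.
Numerically: 1/18 ≈ 0.056.
Is 1/18 < 1? YES.
Since P[∪ A_i] ≤ 1/18 < 1, the complement has P[∩ A_i^c] ≥ 1 − 1/18 = 17/18 > 0, so some outcome avoids every A_i.

22·p = 1/18 ≈ 0.056; existence CERTIFIED by the union bound.


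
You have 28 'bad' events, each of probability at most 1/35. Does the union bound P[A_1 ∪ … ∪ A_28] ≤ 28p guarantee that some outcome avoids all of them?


Union bound: P[∪_{i=1}^{28} A_i] ≤ Σ_i P[A_i] ≤ 28·p = 28·(1/35) = 4/5.
Numerically: 4/5 ≈ 0.800000.
Is 4/5 < 1? YES.
Since P[∪ A_i] ≤ 4/5 < 1, the complement has P[∩ A_i^c] ≥ 1 − 4/5 = 1/5 > 0, so some outcome avoids every A_i.

28·p = 4/5 ≈ 0.800000; existence CERTIFIED by the union bound.


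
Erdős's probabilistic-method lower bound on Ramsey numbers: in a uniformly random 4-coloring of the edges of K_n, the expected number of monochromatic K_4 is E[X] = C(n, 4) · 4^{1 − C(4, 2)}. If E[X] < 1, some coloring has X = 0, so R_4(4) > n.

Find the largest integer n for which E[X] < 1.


We need C(n, 4) · 4^{1 − 6} < 1, i.e. C(n, 4) < 4^{6 − 1} = 1024.
Check values of n near the boundary:
  n = 11: C(11, 4) = 330; 330 < 1024? YES
  n = 12: C(12, 4) = 495; 495 < 1024? YES
  n = 13: C(13, 4) = 715; 715 < 1024? YES
  n = 14: C(14, 4) = 1001; 1001 < 1024? YES
  n = 15: C(15, 4) = 1365; 1365 < 1024? NO
The largest n with C(n, 4) < 1024 is n = 14 (where E[X] = 1001/1024 ≈ 0.97754). Hence R_4(4) > 14, i.e. R_4(4) ≥ 15.

Largest n = 14; hence R_4(4) > 14.


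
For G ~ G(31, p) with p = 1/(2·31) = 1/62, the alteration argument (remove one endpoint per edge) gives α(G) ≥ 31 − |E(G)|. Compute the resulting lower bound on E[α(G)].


E[|E(G)|] = C(31, 2)·p = 465 · (1/62) = 15/2.
E[α(G)] ≥ n − E[|E(G)|] = 31 − 15/2 = 47/2.
Numerically: ≈ 23.5000.
(This is only a lower bound; the true E[α(G)] may be larger.)

E[α(G)] ≥ 47/2 ≈ 23.5000.


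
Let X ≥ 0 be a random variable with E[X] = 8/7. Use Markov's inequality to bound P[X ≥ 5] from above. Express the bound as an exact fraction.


μ = E[X] = 8/7, a = 5.
Markov: P[X ≥ 5] ≤ μ/a = (8/7)/5 = 8/35.
Numerically: ≈ 0.229.
(Since a = 5 > μ = 1.143, the bound 8/35 is < 1 and informative.)

P[X ≥ 5] ≤ 8/35 ≈ 0.229.


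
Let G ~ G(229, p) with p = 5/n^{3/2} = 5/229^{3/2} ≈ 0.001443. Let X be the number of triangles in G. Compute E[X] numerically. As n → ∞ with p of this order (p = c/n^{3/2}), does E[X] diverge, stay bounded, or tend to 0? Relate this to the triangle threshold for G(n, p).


Number of potential triangles: C(229, 3) = 1975354.
Each occurs with probability p³ ≈ (0.001443)³ ≈ 3.003657e-09.
By linearity: E[X] = C(229, 3)·p³ ≈ 1975354 · 3.003657e-09 ≈ 0.0059.
Since α = 3/2 > 1, p = c/n^{3/2} = o(1/n) is below the triangle threshold p ~ 1/n. Asymptotically E[X] ~ (c³/6)·n^{3(1−α)} = (5³/6)·n^{-1.5} → 0, so by Markov's inequality G has no triangles w.h.p.

E[X] ≈ 0.0059; in regime p = Θ(1/n^{3/2}) E[X] tends to 0 (below the triangle threshold p ~ 1/n).


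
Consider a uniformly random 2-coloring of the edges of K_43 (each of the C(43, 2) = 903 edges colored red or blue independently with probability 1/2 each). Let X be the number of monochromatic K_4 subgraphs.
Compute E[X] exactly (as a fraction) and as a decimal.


Let X = Σ_S X_S over the C(43, 4) = 123410 subsets S of size 4, where X_S = 1 if the K_4 on S is monochromatic.
For a fixed S, the K_4 on S has C(4, 2) = 6 edges. P[all 6 edges red] = (1/2)^6, and likewise for blue, so P[monochromatic] = 2·(1/2)^6 = 2^{1 − 6} = 1/32.
By linearity: E[X] = C(43, 4) · 2^{1 − 6} = 123410 · 1/32 = 61705/16.
Numerically: E[X] ≈ 3856.5625.

E[X] = C(43,4)·2^(1−C(4,2)) = 61705/16 ≈ 3856.5625.


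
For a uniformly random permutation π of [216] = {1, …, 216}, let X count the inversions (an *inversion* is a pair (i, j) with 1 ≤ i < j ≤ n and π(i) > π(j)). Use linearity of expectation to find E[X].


Write X = Σ X_I over the C(216, 2) = 23220 pairs i < j, with X_I the indicator of one inversion.
There are 23220 indicators.
For each fixed pair i < j, the values π(i) and π(j) are two distinct elements of {1, …, 216} in uniformly random order; by symmetry P[π(i) > π(j)] = 1/2.
By linearity: E[X] = 23220 · (1/2) = C(216, 2) · (1/2) = 23220/2 = 11610 ≈ 11610.000.

E[X] = 11610 = 11610.000.


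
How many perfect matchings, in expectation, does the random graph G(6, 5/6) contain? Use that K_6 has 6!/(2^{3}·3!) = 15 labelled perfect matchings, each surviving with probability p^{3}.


K_6 has 6!/(2^{3}·3!) = 15 labelled perfect matchings.
For each such perfect matching H, let X_H = 1 if all 3 edges of H are present in G. Then P[X_H = 1] = p^{3} = (5/6)^{3} = 125/216.
By linearity of expectation: E[X] = Σ_H E[X_H] = 15 · p^{3} = 15 · 125/216 = 625/72.
Numerically: E[X] ≈ 8.6806.

E[X] = 15 · (5/6)^{3} = 625/72 ≈ 8.6806.


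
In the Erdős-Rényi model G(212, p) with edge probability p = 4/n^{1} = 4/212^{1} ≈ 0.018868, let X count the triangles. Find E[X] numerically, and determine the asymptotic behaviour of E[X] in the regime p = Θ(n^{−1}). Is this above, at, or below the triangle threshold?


Number of potential triangles: C(212, 3) = 1565620.
Each occurs with probability p³ ≈ (0.018868)³ ≈ 6.7169543e-06.
By linearity: E[X] = C(212, 3)·p³ ≈ 1565620 · 6.7169543e-06 ≈ 10.51620.
Here α = 1, so p = 4/n is exactly at the triangle threshold p ~ 1/n. Asymptotically E[X] → c³/6 = 4³/6 = 32/3 ≈ 10.66667, a bounded constant. In this regime the triangle count is asymptotically Poisson(c³/6).

E[X] ≈ 10.51620; in regime p = Θ(1/n^{1}) E[X] stays bounded (at the triangle threshold p ~ 1/n).


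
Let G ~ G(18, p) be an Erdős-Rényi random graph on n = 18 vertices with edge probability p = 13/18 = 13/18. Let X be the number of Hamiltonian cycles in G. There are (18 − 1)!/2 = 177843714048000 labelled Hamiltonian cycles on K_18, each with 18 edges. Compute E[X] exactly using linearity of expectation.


K_18 has (18 − 1)!/2 = 177843714048000 labelled Hamiltonian cycles.
For each such Hamiltonian cycle H, let X_H = 1 if all 18 edges of H are present in G. Then P[X_H = 1] = p^{18} = (13/18)^{18} = 112455406951957393129/39346408075296537575424.
Summing the indicators: E[X] = Σ_H E[X_H] = 177843714048000 · p^{18} = 177843714048000 · 112455406951957393129/39346408075296537575424 = 1674446952588776589016668875/3294258113514384.
Numerically: E[X] ≈ 5.08e+11.

E[X] = 177843714048000 · (13/18)^{18} = 1674446952588776589016668875/3294258113514384 ≈ 5.08e+11.


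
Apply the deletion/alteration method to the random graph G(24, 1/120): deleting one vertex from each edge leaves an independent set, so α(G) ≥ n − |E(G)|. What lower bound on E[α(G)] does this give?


E[|E(G)|] = C(24, 2)·p = 276 · (1/120) = 23/10.
E[α(G)] ≥ n − E[|E(G)|] = 24 − 23/10 = 217/10.
Numerically: ≈ 21.70000.
(This is only a lower bound; the true E[α(G)] may be larger.)

E[α(G)] ≥ 217/10 ≈ 21.70000.


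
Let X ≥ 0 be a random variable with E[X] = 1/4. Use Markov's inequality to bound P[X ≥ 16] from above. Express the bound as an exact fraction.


μ = E[X] = 1/4, a = 16.
Markov: P[X ≥ 16] ≤ μ/a = (1/4)/16 = 1/64.
Numerically: ≈ 0.01562.
(Since a = 16 > μ = 0.25000, the bound 1/64 is < 1 and informative.)

P[X ≥ 16] ≤ 1/64 ≈ 0.01562.


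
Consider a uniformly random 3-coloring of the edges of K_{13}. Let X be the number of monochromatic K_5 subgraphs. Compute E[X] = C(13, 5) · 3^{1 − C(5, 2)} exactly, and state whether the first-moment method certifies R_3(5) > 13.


E[X] = C(13, 5) · 3^{1 − 10} = 1287 · 3^{−9} = 1287/19683.
As a reduced fraction: E[X] = 143/2187 ≈ 0.06539.
Is E[X] < 1? YES.
Since E[X] < 1, there exists a 3-coloring of K_{13} with no monochromatic K_5; hence R_3(5) > 13.

E[X] = 143/2187 ≈ 0.06539; E[X] < 1, so R_3(5) > 13.


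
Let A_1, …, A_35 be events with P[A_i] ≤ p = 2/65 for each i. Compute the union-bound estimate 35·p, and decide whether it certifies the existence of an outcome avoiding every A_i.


Union bound: P[∪_{i=1}^{35} A_i] ≤ Σ_i P[A_i] ≤ 35·p = 35·(2/65) = 14/13.
Numerically: 14/13 ≈ 1.076923.
Is 14/13 < 1? NO.
Since the bound 14/13 is ≥ 1, the union bound is uninformative here; it does NOT by itself certify existence.

35·p = 14/13 ≈ 1.076923; existence NOT certified by the union bound.


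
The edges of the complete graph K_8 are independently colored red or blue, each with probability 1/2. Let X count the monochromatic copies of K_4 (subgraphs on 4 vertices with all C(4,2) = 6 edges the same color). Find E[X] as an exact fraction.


Let X = Σ_S X_S over the C(8, 4) = 70 subsets S of size 4, where X_S = 1 if the K_4 on S is monochromatic.
For a fixed S, the K_4 on S has C(4, 2) = 6 edges. P[all 6 edges red] = (1/2)^6, and likewise for blue, so P[monochromatic] = 2·(1/2)^6 = 2^{1 − 6} = 1/32.
By linearity: E[X] = C(8, 4) · 2^{1 − 6} = 70 · 1/32 = 35/16.
Numerically: E[X] ≈ 2.188.

E[X] = C(8,4)·2^(1−C(4,2)) = 35/16 ≈ 2.188.


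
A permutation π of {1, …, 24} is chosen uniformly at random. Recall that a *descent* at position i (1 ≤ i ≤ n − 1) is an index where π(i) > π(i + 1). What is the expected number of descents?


Write X = Σ X_I over i = 1, …, 23, with X_I the indicator of one descent.
There are 23 indicators.
For each fixed i, the pair (π(i), π(i+1)) is a uniformly random ordered pair of distinct values from {1, …, 24}; by symmetry P[π(i) > π(i+1)] = 1/2.
By linearity: E[X] = 23 · (1/2) = (24 − 1) · (1/2) = 23/2 ≈ 11.500000.

E[X] = 23/2 = 11.500000.


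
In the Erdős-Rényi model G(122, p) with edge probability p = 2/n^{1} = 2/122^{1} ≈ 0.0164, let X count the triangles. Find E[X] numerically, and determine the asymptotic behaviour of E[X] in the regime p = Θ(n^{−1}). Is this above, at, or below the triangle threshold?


Number of potential triangles: C(122, 3) = 295240.
Each occurs with probability p³ ≈ (0.0164)³ ≈ 4.40566e-06.
By linearity: E[X] = C(122, 3)·p³ ≈ 295240 · 4.40566e-06 ≈ 1.301.
Here α = 1, so p = 2/n is exactly at the triangle threshold p ~ 1/n. Asymptotically E[X] → c³/6 = 2³/6 = 4/3 ≈ 1.333, a bounded constant. In this regime the triangle count is asymptotically Poisson(c³/6).

E[X] ≈ 1.301; in regime p = Θ(1/n^{1}) E[X] stays bounded (at the triangle threshold p ~ 1/n).


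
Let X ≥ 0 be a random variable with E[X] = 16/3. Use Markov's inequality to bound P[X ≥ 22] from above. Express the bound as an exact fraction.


μ = E[X] = 16/3, a = 22.
Markov: P[X ≥ 22] ≤ μ/a = (16/3)/22 = 8/33.
Numerically: ≈ 0.2424.
(Since a = 22 > μ = 5.3333, the bound 8/33 is < 1 and informative.)

P[X ≥ 22] ≤ 8/33 ≈ 0.2424.


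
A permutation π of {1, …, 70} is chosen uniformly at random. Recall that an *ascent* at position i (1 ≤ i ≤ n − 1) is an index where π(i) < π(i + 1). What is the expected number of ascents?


Write X = Σ X_I over i = 1, …, 69, with X_I the indicator of one ascent.
There are 69 indicators.
For each fixed i, the pair (π(i), π(i+1)) is a uniformly random ordered pair of distinct values from {1, …, 70}; by symmetry P[π(i) < π(i+1)] = 1/2.
By linearity: E[X] = 69 · (1/2) = (70 − 1) · (1/2) = 69/2 ≈ 34.500000.

E[X] = 69/2 = 34.500000.


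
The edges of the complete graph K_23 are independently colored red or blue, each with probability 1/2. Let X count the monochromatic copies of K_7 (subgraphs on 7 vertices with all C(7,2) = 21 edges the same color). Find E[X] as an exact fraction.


Let X = Σ_S X_S over the C(23, 7) = 245157 subsets S of size 7, where X_S = 1 if the K_7 on S is monochromatic.
For a fixed S, the K_7 on S has C(7, 2) = 21 edges. P[all 21 edges red] = (1/2)^21, and likewise for blue, so P[monochromatic] = 2·(1/2)^21 = 2^{1 − 21} = 1/1048576.
By linearity of expectation: E[X] = C(23, 7) · 2^{1 − 21} = 245157 · 1/1048576 = 245157/1048576.
Numerically: E[X] ≈ 0.233800.

E[X] = C(23,7)·2^(1−C(7,2)) = 245157/1048576 ≈ 0.233800.


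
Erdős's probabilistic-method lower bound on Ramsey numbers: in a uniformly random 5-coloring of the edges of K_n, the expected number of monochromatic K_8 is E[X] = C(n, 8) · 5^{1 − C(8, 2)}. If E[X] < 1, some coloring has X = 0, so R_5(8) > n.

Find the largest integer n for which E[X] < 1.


We need C(n, 8) · 5^{1 − 28} < 1, i.e. C(n, 8) < 5^{28 − 1} = 7450580596923828125.
Check values of n near the boundary:
  n = 859: C(859, 8) = 7115855595170747139; 7115855595170747139 < 7450580596923828125? YES
  n = 860: C(860, 8) = 7182671140665308145; 7182671140665308145 < 7450580596923828125? YES
  n = 861: C(861, 8) = 7250034996615275865; 7250034996615275865 < 7450580596923828125? YES
  n = 862: C(862, 8) = 7317951015318931845; 7317951015318931845 < 7450580596923828125? YES
  n = 863: C(863, 8) = 7386423071602617757; 7386423071602617757 < 7450580596923828125? YES
  n = 864: C(864, 8) = 7455455062926006708; 7455455062926006708 < 7450580596923828125? NO
  n = 865: C(865, 8) = 7525050909487743060; 7525050909487743060 < 7450580596923828125? NO
The largest n with C(n, 8) < 7450580596923828125 is n = 863 (where E[X] = 7386423071602617757/7450580596923828125 ≈ 0.9913889). Hence R_5(8) > 863, i.e. R_5(8) ≥ 864.

Largest n = 863; hence R_5(8) > 863.


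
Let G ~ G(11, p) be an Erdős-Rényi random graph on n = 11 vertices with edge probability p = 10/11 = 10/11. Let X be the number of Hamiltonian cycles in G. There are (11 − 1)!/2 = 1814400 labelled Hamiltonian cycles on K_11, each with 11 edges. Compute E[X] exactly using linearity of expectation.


K_11 has (11 − 1)!/2 = 1814400 labelled Hamiltonian cycles.
For each such Hamiltonian cycle H, let X_H = 1 if all 11 edges of H are present in G. Then P[X_H = 1] = p^{11} = (10/11)^{11} = 100000000000/285311670611.
By linearity of expectation: E[X] = Σ_H E[X_H] = 1814400 · p^{11} = 1814400 · 100000000000/285311670611 = 181440000000000000/285311670611.
Numerically: E[X] ≈ 6.359e+05.

E[X] = 1814400 · (10/11)^{11} = 181440000000000000/285311670611 ≈ 6.359e+05.


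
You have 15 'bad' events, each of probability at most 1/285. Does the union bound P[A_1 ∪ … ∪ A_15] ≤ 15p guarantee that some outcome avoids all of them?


Union bound: P[∪_{i=1}^{15} A_i] ≤ Σ_i P[A_i] ≤ 15·p = 15·(1/285) = 1/19.
Numerically: 1/19 ≈ 0.0526.
Is 1/19 < 1? YES.
Since P[∪ A_i] ≤ 1/19 < 1, the complement has P[∩ A_i^c] ≥ 1 − 1/19 = 18/19 > 0, so some outcome avoids every A_i.

15·p = 1/19 ≈ 0.0526; existence CERTIFIED by the union bound.


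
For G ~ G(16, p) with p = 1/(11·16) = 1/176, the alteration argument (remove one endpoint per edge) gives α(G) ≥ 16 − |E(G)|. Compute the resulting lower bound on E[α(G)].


E[|E(G)|] = C(16, 2)·p = 120 · (1/176) = 15/22.
E[α(G)] ≥ n − E[|E(G)|] = 16 − 15/22 = 337/22.
Numerically: ≈ 15.3182.
(This is only a lower bound; the true E[α(G)] may be larger.)

E[α(G)] ≥ 337/22 ≈ 15.3182.


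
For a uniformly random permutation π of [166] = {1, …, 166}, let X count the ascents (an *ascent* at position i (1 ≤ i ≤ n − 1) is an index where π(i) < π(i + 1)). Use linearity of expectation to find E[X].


Write X = Σ X_I over i = 1, …, 165, with X_I the indicator of one ascent.
There are 165 indicators.
For each fixed i, the pair (π(i), π(i+1)) is a uniformly random ordered pair of distinct values from {1, …, 166}; by symmetry P[π(i) < π(i+1)] = 1/2.
By linearity: E[X] = 165 · (1/2) = (166 − 1) · (1/2) = 165/2 ≈ 82.500000.

E[X] = 165/2 = 82.500000.


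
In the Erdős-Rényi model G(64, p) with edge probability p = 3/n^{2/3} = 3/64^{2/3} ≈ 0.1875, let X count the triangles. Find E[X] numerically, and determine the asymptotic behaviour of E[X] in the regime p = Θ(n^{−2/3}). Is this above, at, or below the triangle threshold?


Number of potential triangles: C(64, 3) = 41664.
Each occurs with probability p³ ≈ (0.1875)³ ≈ 6.5917969e-03.
By linearity: E[X] = C(64, 3)·p³ ≈ 41664 · 6.5917969e-03 ≈ 274.64063.
Since α = 2/3 < 1, p = c/n^{2/3} ≫ 1/n is above the triangle threshold p ~ 1/n. Asymptotically E[X] ~ (c³/6)·n^{3(1−α)} = (3³/6)·n^{1} → ∞; triangles are abundant w.h.p.

E[X] ≈ 274.64063; in regime p = Θ(1/n^{2/3}) E[X] diverges (above the triangle threshold p ~ 1/n).


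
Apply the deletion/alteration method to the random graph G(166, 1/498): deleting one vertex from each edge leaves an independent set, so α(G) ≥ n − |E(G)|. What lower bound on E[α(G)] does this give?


E[|E(G)|] = C(166, 2)·p = 13695 · (1/498) = 55/2.
E[α(G)] ≥ n − E[|E(G)|] = 166 − 55/2 = 277/2.
Numerically: ≈ 138.500.
(This is only a lower bound; the true E[α(G)] may be larger.)

E[α(G)] ≥ 277/2 ≈ 138.500.


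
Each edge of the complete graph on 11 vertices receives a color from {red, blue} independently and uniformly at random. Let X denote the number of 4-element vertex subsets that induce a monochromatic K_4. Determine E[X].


Let X = Σ_S X_S over the C(11, 4) = 330 subsets S of size 4, where X_S = 1 if the K_4 on S is monochromatic.
For a fixed S, the K_4 on S has C(4, 2) = 6 edges. P[all 6 edges red] = (1/2)^6, and likewise for blue, so P[monochromatic] = 2·(1/2)^6 = 2^{1 − 6} = 1/32.
By linearity of expectation: E[X] = C(11, 4) · 2^{1 − 6} = 330 · 1/32 = 165/16.
Numerically: E[X] ≈ 10.312.

E[X] = C(11,4)·2^(1−C(4,2)) = 165/16 ≈ 10.312.


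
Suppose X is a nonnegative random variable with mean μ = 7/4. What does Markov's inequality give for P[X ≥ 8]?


μ = E[X] = 7/4, a = 8.
Markov: P[X ≥ 8] ≤ μ/a = (7/4)/8 = 7/32.
Numerically: ≈ 0.218750.
(Since a = 8 > μ = 1.750000, the bound 7/32 is < 1 and informative.)

P[X ≥ 8] ≤ 7/32 ≈ 0.218750.


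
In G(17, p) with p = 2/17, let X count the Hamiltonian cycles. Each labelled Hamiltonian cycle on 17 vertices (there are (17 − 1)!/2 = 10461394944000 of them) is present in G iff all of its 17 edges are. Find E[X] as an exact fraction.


K_17 has (17 − 1)!/2 = 10461394944000 labelled Hamiltonian cycles.
For each such Hamiltonian cycle H, let X_H = 1 if all 17 edges of H are present in G. Then P[X_H = 1] = p^{17} = (2/17)^{17} = 131072/827240261886336764177.
Summing the indicators: E[X] = Σ_H E[X_H] = 10461394944000 · p^{17} = 10461394944000 · 131072/827240261886336764177 = 1371195958099968000/827240261886336764177.
Numerically: E[X] ≈ 0.00166.

E[X] = 10461394944000 · (2/17)^{17} = 1371195958099968000/827240261886336764177 ≈ 0.00166.


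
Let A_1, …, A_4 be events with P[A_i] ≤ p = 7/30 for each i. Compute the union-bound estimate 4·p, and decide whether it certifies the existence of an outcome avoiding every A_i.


Union bound: P[∪_{i=1}^{4} A_i] ≤ Σ_i P[A_i] ≤ 4·p = 4·(7/30) = 14/15.
Numerically: 14/15 ≈ 0.9333.
Is 14/15 < 1? YES.
Since P[∪ A_i] ≤ 14/15 < 1, the complement has P[∩ A_i^c] ≥ 1 − 14/15 = 1/15 > 0, so some outcome avoids every A_i.

4·p = 14/15 ≈ 0.9333; existence CERTIFIED by the union bound.


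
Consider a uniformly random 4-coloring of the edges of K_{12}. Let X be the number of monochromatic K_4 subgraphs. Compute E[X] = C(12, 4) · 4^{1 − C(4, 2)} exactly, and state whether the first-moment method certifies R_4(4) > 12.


E[X] = C(12, 4) · 4^{1 − 6} = 495 · 4^{−5} = 495/1024.
As a reduced fraction: E[X] = 495/1024 ≈ 0.483.
Is E[X] < 1? YES.
Since E[X] < 1, there exists a 4-coloring of K_{12} with no monochromatic K_4; hence R_4(4) > 12.

E[X] = 495/1024 ≈ 0.483; E[X] < 1, so R_4(4) > 12.


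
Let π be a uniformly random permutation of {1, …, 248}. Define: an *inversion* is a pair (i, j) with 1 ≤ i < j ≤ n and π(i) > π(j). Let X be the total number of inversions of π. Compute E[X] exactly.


Write X = Σ X_I over the C(248, 2) = 30628 pairs i < j, with X_I the indicator of one inversion.
There are 30628 indicators.
For each fixed pair i < j, the values π(i) and π(j) are two distinct elements of {1, …, 248} in uniformly random order; by symmetry P[π(i) > π(j)] = 1/2.
By linearity: E[X] = 30628 · (1/2) = C(248, 2) · (1/2) = 30628/2 = 15314 ≈ 15314.00000.

E[X] = 15314 = 15314.00000.


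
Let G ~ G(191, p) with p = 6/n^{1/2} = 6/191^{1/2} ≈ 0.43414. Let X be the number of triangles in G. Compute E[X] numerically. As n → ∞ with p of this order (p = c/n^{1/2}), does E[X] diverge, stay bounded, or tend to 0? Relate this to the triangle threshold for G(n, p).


Number of potential triangles: C(191, 3) = 1143135.
Each occurs with probability p³ ≈ (0.43414)³ ≈ 8.1828332e-02.
By linearity: E[X] = C(191, 3)·p³ ≈ 1143135 · 8.1828332e-02 ≈ 93540.83067.
Since α = 1/2 < 1, p = c/n^{1/2} ≫ 1/n is above the triangle threshold p ~ 1/n. Asymptotically E[X] ~ (c³/6)·n^{3(1−α)} = (6³/6)·n^{1.5} → ∞; triangles are abundant w.h.p.

E[X] ≈ 93540.83067; in regime p = Θ(1/n^{1/2}) E[X] diverges (above the triangle threshold p ~ 1/n).


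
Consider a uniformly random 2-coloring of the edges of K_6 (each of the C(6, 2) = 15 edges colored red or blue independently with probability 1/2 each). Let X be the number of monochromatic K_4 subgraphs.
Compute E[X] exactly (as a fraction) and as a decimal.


Let X = Σ_S X_S over the C(6, 4) = 15 subsets S of size 4, where X_S = 1 if the K_4 on S is monochromatic.
For a fixed S, the K_4 on S has C(4, 2) = 6 edges. P[all 6 edges red] = (1/2)^6, and likewise for blue, so P[monochromatic] = 2·(1/2)^6 = 2^{1 − 6} = 1/32.
By linearity of expectation: E[X] = C(6, 4) · 2^{1 − 6} = 15 · 1/32 = 15/32.
Numerically: E[X] ≈ 0.468750.

E[X] = C(6,4)·2^(1−C(4,2)) = 15/32 ≈ 0.468750.
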